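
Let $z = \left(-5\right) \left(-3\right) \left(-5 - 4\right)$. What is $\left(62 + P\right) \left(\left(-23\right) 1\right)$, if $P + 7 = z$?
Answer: $1840$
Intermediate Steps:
$z = -135$ ($z = 15 \left(-5 - 4\right) = 15 \left(-9\right) = -135$)
$P = -142$ ($P = -7 - 135 = -142$)
$\left(62 + P\right) \left(\left(-23\right) 1\right) = \left(62 - 142\right) \left(\left(-23\right) 1\right) = \left(-80\right) \left(-23\right) = 1840$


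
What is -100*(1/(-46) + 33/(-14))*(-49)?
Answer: -268100/23 ≈ -11657.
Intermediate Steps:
-100*(1/(-46) + 33/(-14))*(-49) = -100*(1*(-1/46) + 33*(-1/14))*(-49) = -100*(-1/46 - 33/14)*(-49) = -100*(-383/161)*(-49) = (38300/161)*(-49) = -268100/23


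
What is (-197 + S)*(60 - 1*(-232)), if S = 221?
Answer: 7008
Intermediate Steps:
(-197 + S)*(60 - 1*(-232)) = (-197 + 221)*(60 - 1*(-232)) = 24*(60 + 232) = 24*292 = 7008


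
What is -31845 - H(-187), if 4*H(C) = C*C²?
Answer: 6411823/4 ≈ 1.6030e+6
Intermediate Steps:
H(C) = C³/4 (H(C) = (C*C²)/4 = C³/4)
-31845 - H(-187) = -31845 - (-187)³/4 = -31845 - (-6539203)/4 = -31845 - 1*(-6539203/4) = -31845 + 6539203/4 = 6411823/4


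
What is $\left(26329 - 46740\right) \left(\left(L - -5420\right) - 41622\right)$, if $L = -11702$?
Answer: $977768544$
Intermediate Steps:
$\left(26329 - 46740\right) \left(\left(L - -5420\right) - 41622\right) = \left(26329 - 46740\right) \left(\left(-11702 - -5420\right) - 41622\right) = - 20411 \left(\left(-11702 + 5420\right) - 41622\right) = - 20411 \left(-6282 - 41622\right) = \left(-20411\right) \left(-47904\right) = 977768544$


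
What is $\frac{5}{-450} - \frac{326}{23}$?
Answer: $- \frac{29363}{2070} \approx -14.185$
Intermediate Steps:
$\frac{5}{-450} - \frac{326}{23} = 5 \left(- \frac{1}{450}\right) - \frac{326}{23} = - \frac{1}{90} - \frac{326}{23} = - \frac{29363}{2070}$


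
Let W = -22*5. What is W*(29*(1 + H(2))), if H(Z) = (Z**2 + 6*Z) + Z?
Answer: -60610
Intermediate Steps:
H(Z) = Z**2 + 7*Z
W = -110
W*(29*(1 + H(2))) = -3190*(1 + 2*(7 + 2)) = -3190*(1 + 2*9) = -3190*(1 + 18) = -3190*19 = -110*551 = -60610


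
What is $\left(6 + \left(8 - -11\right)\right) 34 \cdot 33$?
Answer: $28050$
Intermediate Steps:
$\left(6 + \left(8 - -11\right)\right) 34 \cdot 33 = \left(6 + \left(8 + 11\right)\right) 34 \cdot 33 = \left(6 + 19\right) 34 \cdot 33 = 25 \cdot 34 \cdot 33 = 850 \cdot 33 = 28050$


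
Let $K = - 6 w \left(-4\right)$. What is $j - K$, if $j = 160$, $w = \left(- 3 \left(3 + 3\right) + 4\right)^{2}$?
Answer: $-4544$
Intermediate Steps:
$w = 196$ ($w = \left(\left(-3\right) 6 + 4\right)^{2} = \left(-18 + 4\right)^{2} = \left(-14\right)^{2} = 196$)
$K = 4704$ ($K = \left(-6\right) 196 \left(-4\right) = \left(-1176\right) \left(-4\right) = 4704$)
$j - K = 160 - 4704 = -4544$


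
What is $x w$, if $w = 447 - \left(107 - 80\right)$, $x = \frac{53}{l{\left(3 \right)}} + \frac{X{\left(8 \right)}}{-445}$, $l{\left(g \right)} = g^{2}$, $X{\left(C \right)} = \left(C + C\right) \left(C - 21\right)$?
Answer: $\frac{712796}{267} \approx 2669.6$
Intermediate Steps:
$X{\left(C \right)} = 2 C \left(-21 + C\right)$
$x = \frac{25457}{4005}$ ($x = \frac{53}{3^{2}} + \frac{2 \cdot 8 \left(-21 + 8\right)}{-445} = \frac{53}{9} + 2 \cdot 8 \left(-13\right) \left(- \frac{1}{445}\right) = 53 \cdot \frac{1}{9} - - \frac{208}{445} = \frac{53}{9} + \frac{208}{445} = \frac{25457}{4005} \approx 6.3563$)
$w = 420$ ($w = 447 - 27 = 420$)
$x w = \frac{25457}{4005} \cdot 420 = \frac{712796}{267}$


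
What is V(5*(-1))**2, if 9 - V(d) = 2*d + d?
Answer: 576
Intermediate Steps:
V(d) = 9 - 3*d (V(d) = 9 - (2*d + d) = 9 - 3*d)
V(5*(-1))**2 = (9 - 15*(-1))**2 = (9 - 3*(-5))**2 = (9 + 15)**2 = 24**2 = 576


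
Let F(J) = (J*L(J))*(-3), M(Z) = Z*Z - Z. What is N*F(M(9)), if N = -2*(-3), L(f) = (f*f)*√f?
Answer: -40310784*√2 ≈ -5.7008e+7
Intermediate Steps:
L(f) = f^(5/2) (L(f) = f²*√f = f^(5/2))
M(Z) = Z² - Z
N = 6
F(J) = -3*J^(7/2) (F(J) = (J*J^(5/2))*(-3) = J^(7/2)*(-3) = -3*J^(7/2))
N*F(M(9)) = 6*(-3*2187*(-1 + 9)^(7/2)) = 6*(-3*2239488*√2) = 6*(-6718464*√2) = -40310784*√2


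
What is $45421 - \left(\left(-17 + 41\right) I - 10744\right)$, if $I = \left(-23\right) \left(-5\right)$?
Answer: $53405$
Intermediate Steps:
$I = 115$
$45421 - \left(\left(-17 + 41\right) I - 10744\right) = 45421 - \left(\left(-17 + 41\right) 115 - 10744\right) = 45421 - \left(24 \cdot 115 - 10744\right) = 45421 - \left(2760 - 10744\right) = 45421 - -7984 = 45421 + 7984 = 53405$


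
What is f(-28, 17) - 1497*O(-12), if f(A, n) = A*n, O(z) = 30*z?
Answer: 538444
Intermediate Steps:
f(-28, 17) - 1497*O(-12) = -28*17 - 44910*(-12) = -476 - 1497*(-360) = -476 + 538920 = 538444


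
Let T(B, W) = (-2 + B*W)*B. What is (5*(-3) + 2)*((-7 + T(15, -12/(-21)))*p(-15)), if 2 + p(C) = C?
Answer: 141661/7 ≈ 20237.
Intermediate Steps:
p(C) = -2 + C
T(B, W) = B*(-2 + B*W)
(5*(-3) + 2)*((-7 + T(15, -12/(-21)))*p(-15)) = (5*(-3) + 2)*((-7 + 15*(-2 + 15*(-12/(-21))))*(-2 - 15)) = (-15 + 2)*((-7 + 15*(-2 + 15*(-12*(-1/21))))*(-17)) = -13*(-7 + 15*(-2 + 15*(4/7)))*(-17) = -13*(-7 + 15*(-2 + 60/7))*(-17) = -13*(-7 + 15*(46/7))*(-17) = -13*(-7 + 690/7)*(-17) = -8333*(-17)/7 = -13*(-10897/7) = 141661/7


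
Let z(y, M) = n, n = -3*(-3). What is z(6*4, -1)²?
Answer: 81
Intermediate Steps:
n = 9
z(y, M) = 9
z(6*4, -1)² = 9² = 81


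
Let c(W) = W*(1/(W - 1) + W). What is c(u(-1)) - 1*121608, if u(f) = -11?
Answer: -1457833/12 ≈ -1.2149e+5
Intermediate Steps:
c(W) = W*(W + 1/(-1 + W)) (c(W) = W*(1/(-1 + W) + W) = W*(W + 1/(-1 + W)))
c(u(-1)) - 1*121608 = -11*(1 + (-11)**2 - 1*(-11))/(-1 - 11) - 1*121608 = -11*(1 + 121 + 11)/(-12) - 121608 = -11*(-1/12)*133 - 121608 = 1463/12 - 121608 = -1457833/12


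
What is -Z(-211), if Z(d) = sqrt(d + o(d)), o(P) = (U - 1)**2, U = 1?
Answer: -I*sqrt(211) ≈ -14.526*I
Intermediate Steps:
o(P) = 0 (o(P) = (1 - 1)**2 = 0**2 = 0)
Z(d) = sqrt(d) (Z(d) = sqrt(d + 0) = sqrt(d))
-Z(-211) = -sqrt(-211) = -I*sqrt(211)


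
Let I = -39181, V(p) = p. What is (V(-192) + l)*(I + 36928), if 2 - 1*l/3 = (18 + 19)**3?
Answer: 342782685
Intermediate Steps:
l = -151953 (l = 6 - 3*(18 + 19)**3 = 6 - 3*37**3 = 6 - 3*50653 = 6 - 151959 = -151953)
(V(-192) + l)*(I + 36928) = (-192 - 151953)*(-39181 + 36928) = -152145*(-2253) = 342782685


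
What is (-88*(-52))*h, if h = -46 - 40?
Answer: -393536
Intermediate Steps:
h = -86
(-88*(-52))*h = -88*(-52)*(-86) = 4576*(-86) = -393536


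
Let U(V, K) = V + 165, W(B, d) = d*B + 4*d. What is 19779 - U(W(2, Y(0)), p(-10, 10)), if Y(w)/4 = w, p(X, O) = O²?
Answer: 19614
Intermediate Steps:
Y(w) = 4*w
W(B, d) = 4*d + B*d (W(B, d) = B*d + 4*d = 4*d + B*d)
U(V, K) = 165 + V
19779 - U(W(2, Y(0)), p(-10, 10)) = 19779 - (165 + (4*0)*(4 + 2)) = 19779 - (165 + 0*6) = 19779 - (165 + 0) = 19779 - 1*165 = 19779 - 165 = 19614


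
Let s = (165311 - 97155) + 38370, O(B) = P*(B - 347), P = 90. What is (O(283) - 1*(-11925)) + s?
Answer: 112691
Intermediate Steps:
O(B) = -31230 + 90*B (O(B) = 90*(B - 347) = 90*(-347 + B) = -31230 + 90*B)
s = 106526 (s = 68156 + 38370 = 106526)
(O(283) - 1*(-11925)) + s = ((-31230 + 90*283) - 1*(-11925)) + 106526 = ((-31230 + 25470) + 11925) + 106526 = (-5760 + 11925) + 106526 = 6165 + 106526 = 112691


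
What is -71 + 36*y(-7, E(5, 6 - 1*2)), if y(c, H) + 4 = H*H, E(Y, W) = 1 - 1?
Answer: -215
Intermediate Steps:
E(Y, W) = 0
y(c, H) = -4 + H² (y(c, H) = -4 + H*H = -4 + H²)
-71 + 36*y(-7, E(5, 6 - 1*2)) = -71 + 36*(-4 + 0²) = -71 + 36*(-4 + 0) = -71 + 36*(-4) = -71 - 144 = -215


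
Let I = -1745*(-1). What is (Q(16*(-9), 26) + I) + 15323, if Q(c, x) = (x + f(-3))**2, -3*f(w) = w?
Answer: 17797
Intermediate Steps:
f(w) = -w/3
I = 1745
Q(c, x) = (1 + x)**2 (Q(c, x) = (x - 1/3*(-3))**2 = (x + 1)**2 = (1 + x)**2)
(Q(16*(-9), 26) + I) + 15323 = ((1 + 26)**2 + 1745) + 15323 = (27**2 + 1745) + 15323 = (729 + 1745) + 15323 = 2474 + 15323 = 17797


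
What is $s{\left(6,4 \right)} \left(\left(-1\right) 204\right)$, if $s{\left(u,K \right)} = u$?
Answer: $-1224$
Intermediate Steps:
$s{\left(6,4 \right)} \left(\left(-1\right) 204\right) = 6 \left(\left(-1\right) 204\right) = 6 \left(-204\right) = -1224$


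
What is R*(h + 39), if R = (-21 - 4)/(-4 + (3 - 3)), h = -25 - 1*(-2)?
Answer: 100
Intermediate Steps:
h = -23 (h = -25 + 2 = -23)
R = 25/4 (R = -25/(-4 + 0) = -25/(-4) = -25*(-¼) = 25/4 ≈ 6.2500)
R*(h + 39) = 25*(-23 + 39)/4 = (25/4)*16 = 100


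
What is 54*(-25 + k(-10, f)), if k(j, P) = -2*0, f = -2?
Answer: -1350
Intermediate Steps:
k(j, P) = 0
54*(-25 + k(-10, f)) = 54*(-25 + 0) = 54*(-25) = -1350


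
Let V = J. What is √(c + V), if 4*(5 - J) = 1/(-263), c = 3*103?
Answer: √86876527/526 ≈ 17.720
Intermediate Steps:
c = 309
J = 5261/1052 (J = 5 - ¼/(-263) = 5 - ¼*(-1/263) = 5 + 1/1052 = 5261/1052 ≈ 5.0010)
V = 5261/1052 ≈ 5.0010
√(c + V) = √(309 + 5261/1052) = √(330329/1052) = √86876527/526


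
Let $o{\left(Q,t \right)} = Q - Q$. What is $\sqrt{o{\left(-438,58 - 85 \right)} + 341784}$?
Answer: $6 \sqrt{9494} \approx 584.62$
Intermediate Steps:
$o{\left(Q,t \right)} = 0$
$\sqrt{o{\left(-438,58 - 85 \right)} + 341784} = \sqrt{0 + 341784} = \sqrt{341784} = 6 \sqrt{9494}$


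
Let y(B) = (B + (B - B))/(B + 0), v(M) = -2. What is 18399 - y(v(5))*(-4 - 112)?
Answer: 18515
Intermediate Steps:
y(B) = 1 (y(B) = (B + 0)/B = B/B = 1)
18399 - y(v(5))*(-4 - 112) = 18399 - (-4 - 112) = 18399 - (-116) = 18399 - 1*(-116) = 18399 + 116 = 18515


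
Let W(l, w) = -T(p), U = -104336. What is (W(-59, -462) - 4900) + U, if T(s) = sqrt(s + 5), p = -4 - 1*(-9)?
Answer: -109236 - sqrt(10) ≈ -1.0924e+5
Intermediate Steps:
p = 5 (p = -4 + 9 = 5)
T(s) = sqrt(5 + s)
W(l, w) = -sqrt(10) (W(l, w) = -sqrt(5 + 5) = -sqrt(10))
(W(-59, -462) - 4900) + U = (-sqrt(10) - 4900) - 104336 = (-4900 - sqrt(10)) - 104336 = -109236 - sqrt(10)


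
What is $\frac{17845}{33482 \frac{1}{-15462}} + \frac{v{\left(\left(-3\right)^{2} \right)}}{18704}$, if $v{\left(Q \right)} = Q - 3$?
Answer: $- \frac{1290199017417}{156561832} \approx -8240.8$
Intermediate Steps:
$v{\left(Q \right)} = -3 + Q$ ($v{\left(Q \right)} = Q - 3 = -3 + Q$)
$\frac{17845}{33482 \frac{1}{-15462}} + \frac{v{\left(\left(-3\right)^{2} \right)}}{18704} = \frac{17845}{33482 \frac{1}{-15462}} + \frac{-3 + \left(-3\right)^{2}}{18704} = \frac{17845}{33482 \left(- \frac{1}{15462}\right)} + \left(-3 + 9\right) \frac{1}{18704} = \frac{17845}{- \frac{16741}{7731}} + 6 \cdot \frac{1}{18704} = 17845 \left(- \frac{7731}{16741}\right) + \frac{3}{9352} = - \frac{137959695}{16741} + \frac{3}{9352} = - \frac{1290199017417}{156561832}$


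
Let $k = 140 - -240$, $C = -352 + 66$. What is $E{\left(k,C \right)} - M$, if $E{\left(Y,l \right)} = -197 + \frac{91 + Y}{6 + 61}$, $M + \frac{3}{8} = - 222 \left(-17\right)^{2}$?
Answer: $\frac{34287065}{536} \approx 63968.0$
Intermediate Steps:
$M = - \frac{513267}{8}$ ($M = - \frac{3}{8} - 222 \left(-17\right)^{2} = - \frac{3}{8} - 64158 = - \frac{513267}{8} \approx -64158.0$)
$C = -286$
$k = 380$ ($k = 140 + 240 = 380$)
$E{\left(Y,l \right)} = - \frac{13108}{67} + \frac{Y}{67}$ ($E{\left(Y,l \right)} = -197 + \frac{91 + Y}{67} = -197 + \left(91 + Y\right) \frac{1}{67} = -197 + \left(\frac{91}{67} + \frac{Y}{67}\right) = - \frac{13108}{67} + \frac{Y}{67}$)
$E{\left(k,C \right)} - M = \left(- \frac{13108}{67} + \frac{1}{67} \cdot 380\right) - - \frac{513267}{8} = \left(- \frac{13108}{67} + \frac{380}{67}\right) + \frac{513267}{8} = - \frac{12728}{67} + \frac{513267}{8} = \frac{34287065}{536}$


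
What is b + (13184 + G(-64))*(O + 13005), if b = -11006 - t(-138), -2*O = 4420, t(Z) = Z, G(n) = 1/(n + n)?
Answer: 18215721941/128 ≈ 1.4231e+8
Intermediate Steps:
G(n) = 1/(2*n)
O = -2210 (O = -½*4420 = -2210)
b = -10868 (b = -11006 - 1*(-138) = -11006 + 138 = -10868)
b + (13184 + G(-64))*(O + 13005) = -10868 + (13184 + (½)/(-64))*(-2210 + 13005) = -10868 + (13184 + (½)*(-1/64))*10795 = -10868 + (13184 - 1/128)*10795 = -10868 + (1687551/128)*10795 = -10868 + 18217113045/128 = 18215721941/128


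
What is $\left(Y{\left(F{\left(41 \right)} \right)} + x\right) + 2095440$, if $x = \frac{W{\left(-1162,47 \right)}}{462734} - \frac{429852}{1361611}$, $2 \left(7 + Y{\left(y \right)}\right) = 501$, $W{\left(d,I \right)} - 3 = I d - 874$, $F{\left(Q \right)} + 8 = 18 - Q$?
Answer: $\frac{660206917479458138}{315031852237} \approx 2.0957 \cdot 10^{6}$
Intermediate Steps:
$F{\left(Q \right)} = 10 - Q$ ($F{\left(Q \right)} = -8 - \left(-18 + Q\right) = 10 - Q$)
$W{\left(d,I \right)} = -871 + I d$ ($W{\left(d,I \right)} = 3 + \left(I d - 874\right) = 3 + \left(-874 + I d\right) = -871 + I d$)
$Y{\left(y \right)} = \frac{487}{2}$ ($Y{\left(y \right)} = -7 + \frac{1}{2} \cdot 501 = -7 + \frac{501}{2} = \frac{487}{2}$)
$x = - \frac{274456121703}{630063704474}$ ($x = \frac{-871 + 47 \left(-1162\right)}{462734} - \frac{429852}{1361611} = \left(-871 - 54614\right) \frac{1}{462734} - \frac{429852}{1361611} = \left(-55485\right) \frac{1}{462734} - \frac{429852}{1361611} = - \frac{55485}{462734} - \frac{429852}{1361611} = - \frac{274456121703}{630063704474} \approx -0.4356$)
$\left(Y{\left(F{\left(41 \right)} \right)} + x\right) + 2095440 = \left(\frac{487}{2} - \frac{274456121703}{630063704474}\right) + 2095440 = \frac{76573027958858}{315031852237} + 2095440 = \frac{660206917479458138}{315031852237}$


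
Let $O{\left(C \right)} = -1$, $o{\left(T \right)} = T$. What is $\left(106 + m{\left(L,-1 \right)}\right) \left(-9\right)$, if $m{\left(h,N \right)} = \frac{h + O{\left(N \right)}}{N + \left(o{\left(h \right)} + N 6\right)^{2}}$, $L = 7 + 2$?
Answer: $-963$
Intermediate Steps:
$L = 9$
$m{\left(h,N \right)} = \frac{-1 + h}{N + \left(h + 6 N\right)^{2}}$ ($m{\left(h,N \right)} = \frac{h - 1}{N + \left(h + N 6\right)^{2}} = \frac{-1 + h}{N + \left(h + 6 N\right)^{2}}$)
$\left(106 + m{\left(L,-1 \right)}\right) \left(-9\right) = \left(106 + \frac{-1 + 9}{-1 + \left(9 + 6 \left(-1\right)\right)^{2}}\right) \left(-9\right) = \left(106 + \frac{1}{-1 + \left(9 - 6\right)^{2}} \cdot 8\right) \left(-9\right) = \left(106 + \frac{1}{-1 + 3^{2}} \cdot 8\right) \left(-9\right) = \left(106 + \frac{1}{-1 + 9} \cdot 8\right) \left(-9\right) = \left(106 + \frac{1}{8} \cdot 8\right) \left(-9\right) = \left(106 + 1\right) \left(-9\right) = 107 \left(-9\right) = -963$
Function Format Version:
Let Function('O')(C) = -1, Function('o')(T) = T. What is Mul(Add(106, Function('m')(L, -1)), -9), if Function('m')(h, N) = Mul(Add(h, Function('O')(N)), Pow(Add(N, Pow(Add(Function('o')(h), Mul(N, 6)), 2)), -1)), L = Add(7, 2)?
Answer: -963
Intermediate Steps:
L = 9
Function('m')(h, N) = Mul(Pow(Add(N, Pow(Add(h, Mul(6, N)), 2)), -1), Add(-1, h)) (Function('m')(h, N) = Mul(Add(h, -1), Pow(Add(N, Pow(Add(h, Mul(N, 6)), 2)), -1)) = Mul(Add(-1, h), Pow(Add(N, Pow(Add(h, Mul(6, N)), 2)), -1)) = Mul(Pow(Add(N, Pow(Add(h, Mul(6, N)), 2)), -1), Add(-1, h)))
Mul(Add(106, Function('m')(L, -1)), -9) = Mul(Add(106, Mul(Pow(Add(-1, Pow(Add(9, Mul(6, -1)), 2)), -1), Add(-1, 9))), -9) = Mul(Add(106, Mul(Pow(Add(-1, Pow(Add(9, -6), 2)), -1), 8)), -9) = Mul(Add(106, Mul(Pow(Add(-1, Pow(3, 2)), -1), 8)), -9) = Mul(Add(106, Mul(Pow(Add(-1, 9), -1), 8)), -9) = Mul(Add(106, Mul(Pow(8, -1), 8)), -9) = Mul(Add(106, Mul(Rational(1, 8), 8)), -9) = Mul(Add(106, 1), -9) = Mul(107, -9) = -963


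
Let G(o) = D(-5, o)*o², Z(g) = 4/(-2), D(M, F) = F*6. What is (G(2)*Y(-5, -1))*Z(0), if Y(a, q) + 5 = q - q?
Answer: 480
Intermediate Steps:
D(M, F) = 6*F
Y(a, q) = -5 (Y(a, q) = -5 + (q - q) = -5 + 0 = -5)
Z(g) = -2 (Z(g) = 4*(-½) = -2)
G(o) = 6*o³ (G(o) = (6*o)*o² = 6*o³)
(G(2)*Y(-5, -1))*Z(0) = ((6*2³)*(-5))*(-2) = ((6*8)*(-5))*(-2) = (48*(-5))*(-2) = -240*(-2) = 480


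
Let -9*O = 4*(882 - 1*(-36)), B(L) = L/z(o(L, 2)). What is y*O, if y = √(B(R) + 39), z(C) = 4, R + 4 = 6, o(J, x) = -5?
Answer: -204*√158 ≈ -2564.2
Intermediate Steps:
R = 2 (R = -4 + 6 = 2)
B(L) = L/4
y = √158/2 (y = √((¼)*2 + 39) = √(½ + 39) = √(79/2) = √158/2 ≈ 6.2849)
O = -408 (O = -4*(882 - 1*(-36))/9 = -4*(882 + 36)/9 = -4*918/9 = -⅑*3672 = -408)
y*O = (√158/2)*(-408) = -204*√158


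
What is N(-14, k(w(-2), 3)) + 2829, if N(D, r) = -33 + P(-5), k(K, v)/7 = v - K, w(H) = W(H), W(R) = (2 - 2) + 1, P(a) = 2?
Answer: 2798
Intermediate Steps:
W(R) = 1 (W(R) = 0 + 1 = 1)
w(H) = 1
k(K, v) = -7*K + 7*v (k(K, v) = 7*(v - K) = -7*K + 7*v)
N(D, r) = -31 (N(D, r) = -33 + 2 = -31)
N(-14, k(w(-2), 3)) + 2829 = -31 + 2829 = 2798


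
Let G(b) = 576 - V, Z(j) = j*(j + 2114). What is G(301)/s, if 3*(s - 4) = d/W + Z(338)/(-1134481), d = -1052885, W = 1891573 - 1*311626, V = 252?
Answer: 1742232096636804/19005138047527 ≈ 91.672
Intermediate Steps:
W = 1579947 (W = 1891573 - 311626 = 1579947)
Z(j) = j*(2114 + j)
G(b) = 324 (G(b) = 576 - 1*252 = 576 - 252 = 324)
s = 19005138047527/5377259557521 (s = 4 + (-1052885/1579947 + (338*(2114 + 338))/(-1134481))/3 = 4 + (-1052885*1/1579947 + (338*2452)*(-1/1134481))/3 = 4 + (-1052885/1579947 + 828776*(-1/1134481))/3 = 4 + (-1052885/1579947 - 828776/1134481)/3 = 4 + (1/3)*(-2503900182557/1792419852507) = 4 - 2503900182557/5377259557521 = 19005138047527/5377259557521 ≈ 3.5344)
G(301)/s = 324/(19005138047527/5377259557521) = 324*(5377259557521/19005138047527) = 1742232096636804/19005138047527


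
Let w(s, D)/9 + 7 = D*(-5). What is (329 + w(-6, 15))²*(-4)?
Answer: -669124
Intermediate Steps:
w(s, D) = -63 - 45*D (w(s, D) = -63 + 9*(D*(-5)) = -63 + 9*(-5*D) = -63 - 45*D)
(329 + w(-6, 15))²*(-4) = (329 + (-63 - 45*15))²*(-4) = (329 + (-63 - 675))²*(-4) = (329 - 738)²*(-4) = (-409)²*(-4) = 167281*(-4) = -669124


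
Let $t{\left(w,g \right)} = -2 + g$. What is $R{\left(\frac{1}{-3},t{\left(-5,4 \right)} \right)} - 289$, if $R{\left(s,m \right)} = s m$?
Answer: $- \frac{869}{3} \approx -289.67$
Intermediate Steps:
$R{\left(s,m \right)} = m s$
$R{\left(\frac{1}{-3},t{\left(-5,4 \right)} \right)} - 289 = \frac{-2 + 4}{-3} - 289 = 2 \left(- \frac{1}{3}\right) - 289 = - \frac{2}{3} - 289 = - \frac{869}{3}$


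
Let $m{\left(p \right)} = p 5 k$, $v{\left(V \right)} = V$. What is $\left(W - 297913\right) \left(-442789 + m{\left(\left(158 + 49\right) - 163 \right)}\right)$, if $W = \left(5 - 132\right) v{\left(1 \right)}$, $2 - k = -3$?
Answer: $131640989560$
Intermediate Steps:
$k = 5$ ($k = 2 - -3 = 2 + 3 = 5$)
$W = -127$ ($W = \left(5 - 132\right) 1 = \left(-127\right) 1 = -127$)
$m{\left(p \right)} = 25 p$ ($m{\left(p \right)} = p 5 \cdot 5 = 5 p 5 = 25 p$)
$\left(W - 297913\right) \left(-442789 + m{\left(\left(158 + 49\right) - 163 \right)}\right) = \left(-127 - 297913\right) \left(-442789 + 25 \left(\left(158 + 49\right) - 163\right)\right) = - 298040 \left(-442789 + 25 \left(207 - 163\right)\right) = - 298040 \left(-442789 + 25 \cdot 44\right) = - 298040 \left(-442789 + 1100\right) = \left(-298040\right) \left(-441689\right) = 131640989560$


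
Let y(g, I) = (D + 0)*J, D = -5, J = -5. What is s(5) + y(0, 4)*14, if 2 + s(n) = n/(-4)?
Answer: 1387/4 ≈ 346.75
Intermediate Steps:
s(n) = -2 - n/4 (s(n) = -2 + n/(-4) = -2 + n*(-¼) = -2 - n/4)
y(g, I) = 25 (y(g, I) = (-5 + 0)*(-5) = -5*(-5) = 25)
s(5) + y(0, 4)*14 = (-2 - ¼*5) + 25*14 = (-2 - 5/4) + 350 = -13/4 + 350 = 1387/4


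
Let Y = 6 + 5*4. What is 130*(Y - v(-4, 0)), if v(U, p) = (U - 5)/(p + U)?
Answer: 6175/2 ≈ 3087.5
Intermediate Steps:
Y = 26 (Y = 6 + 20 = 26)
v(U, p) = (-5 + U)/(U + p)
130*(Y - v(-4, 0)) = 130*(26 - (-5 - 4)/(-4 + 0)) = 130*(26 - (-9)/(-4)) = 130*(26 - (-1)*(-9)/4) = 130*(26 - 1*9/4) = 130*(26 - 9/4) = 130*(95/4) = 6175/2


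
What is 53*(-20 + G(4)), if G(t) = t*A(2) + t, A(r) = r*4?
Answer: 848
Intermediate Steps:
A(r) = 4*r
G(t) = 9*t (G(t) = t*(4*2) + t = t*8 + t = 8*t + t = 9*t)
53*(-20 + G(4)) = 53*(-20 + 9*4) = 53*(-20 + 36) = 53*16 = 848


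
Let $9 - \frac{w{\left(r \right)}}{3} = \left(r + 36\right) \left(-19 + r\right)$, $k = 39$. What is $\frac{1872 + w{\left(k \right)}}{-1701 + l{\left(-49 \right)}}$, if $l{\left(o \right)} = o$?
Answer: $\frac{2601}{1750} \approx 1.4863$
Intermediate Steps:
$w{\left(r \right)} = 27 - 3 \left(-19 + r\right) \left(36 + r\right)$ ($w{\left(r \right)} = 27 - 3 \left(r + 36\right) \left(-19 + r\right) = 27 - 3 \left(36 + r\right) \left(-19 + r\right) = 27 - 3 \left(-19 + r\right) \left(36 + r\right)$)
$\frac{1872 + w{\left(k \right)}}{-1701 + l{\left(-49 \right)}} = \frac{1872 - \left(-90 + 4563\right)}{-1701 - 49} = \frac{1872 - 4473}{-1750} = \left(1872 - 4473\right) \left(- \frac{1}{1750}\right) = \left(-2601\right) \left(- \frac{1}{1750}\right) = \frac{2601}{1750}$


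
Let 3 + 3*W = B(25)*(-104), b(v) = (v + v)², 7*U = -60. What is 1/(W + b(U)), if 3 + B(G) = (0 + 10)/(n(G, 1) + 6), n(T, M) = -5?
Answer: 147/7381 ≈ 0.019916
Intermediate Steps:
U = -60/7 (U = (⅐)*(-60) = -60/7 ≈ -8.5714)
b(v) = 4*v² (b(v) = (2*v)² = 4*v²)
B(G) = 7 (B(G) = -3 + (0 + 10)/(-5 + 6) = -3 + 10/1 = -3 + 10*1 = -3 + 10 = 7)
W = -731/3 (W = -1 + (7*(-104))/3 = -1 + (⅓)*(-728) = -1 - 728/3 = -731/3 ≈ -243.67)
1/(W + b(U)) = 1/(-731/3 + 4*(-60/7)²) = 1/(-731/3 + 4*(3600/49)) = 1/(-731/3 + 14400/49) = 1/(7381/147) = 147/7381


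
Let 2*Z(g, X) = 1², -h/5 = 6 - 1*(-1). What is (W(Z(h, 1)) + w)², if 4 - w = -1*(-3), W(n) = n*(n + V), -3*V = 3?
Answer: 9/16 ≈ 0.56250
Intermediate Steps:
V = -1 (V = -⅓*3 = -1)
h = -35 (h = -5*(6 - 1*(-1)) = -5*(6 + 1) = -5*7 = -35)
Z(g, X) = ½ (Z(g, X) = (½)*1² = (½)*1 = ½)
W(n) = n*(-1 + n) (W(n) = n*(n - 1) = n*(-1 + n))
w = 1 (w = 4 - (-1)*(-3) = 4 - 1*3 = 4 - 3 = 1)
(W(Z(h, 1)) + w)² = ((-1 + ½)/2 + 1)² = ((½)*(-½) + 1)² = (-¼ + 1)² = (¾)² = 9/16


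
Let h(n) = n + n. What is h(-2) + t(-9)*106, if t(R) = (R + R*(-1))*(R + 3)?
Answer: -4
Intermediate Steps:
t(R) = 0 (t(R) = (R - R)*(3 + R) = 0*(3 + R) = 0)
h(n) = 2*n
h(-2) + t(-9)*106 = 2*(-2) + 0*106 = -4 + 0 = -4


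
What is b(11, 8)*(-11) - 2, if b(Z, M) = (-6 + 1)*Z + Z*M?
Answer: -365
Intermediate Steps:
b(Z, M) = -5*Z + M*Z
b(11, 8)*(-11) - 2 = (11*(-5 + 8))*(-11) - 2 = (11*3)*(-11) - 2 = 33*(-11) - 2 = -363 - 2 = -365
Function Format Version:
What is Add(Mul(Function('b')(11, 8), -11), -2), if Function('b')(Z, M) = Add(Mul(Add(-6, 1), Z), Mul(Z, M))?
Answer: -365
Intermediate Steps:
Function('b')(Z, M) = Add(Mul(-5, Z), Mul(M, Z))
Add(Mul(Function('b')(11, 8), -11), -2) = Add(Mul(Mul(11, Add(-5, 8)), -11), -2) = Add(Mul(Mul(11, 3), -11), -2) = Add(Mul(33, -11), -2) = Add(-363, -2) = -365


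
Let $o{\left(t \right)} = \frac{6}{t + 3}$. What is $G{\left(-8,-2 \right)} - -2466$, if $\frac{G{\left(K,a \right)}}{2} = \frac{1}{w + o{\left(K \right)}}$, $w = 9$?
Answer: $\frac{96184}{39} \approx 2466.3$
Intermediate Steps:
$o{\left(t \right)} = \frac{6}{3 + t}$
$G{\left(K,a \right)} = \frac{2}{9 + \frac{6}{3 + K}}$
$G{\left(-8,-2 \right)} - -2466 = \frac{2 \left(3 - 8\right)}{3 \left(11 + 3 \left(-8\right)\right)} - -2466 = \frac{2}{3} \frac{1}{11 - 24} \left(-5\right) + 2466 = \frac{2}{3} \frac{1}{-13} \left(-5\right) + 2466 = \frac{2}{3} \left(- \frac{1}{13}\right) \left(-5\right) + 2466 = \frac{10}{39} + 2466 = \frac{96184}{39}$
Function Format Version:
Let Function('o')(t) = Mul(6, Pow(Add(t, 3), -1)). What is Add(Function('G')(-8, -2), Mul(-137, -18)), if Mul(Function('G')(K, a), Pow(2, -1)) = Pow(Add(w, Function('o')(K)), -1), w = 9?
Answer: Rational(96184, 39) ≈ 2466.3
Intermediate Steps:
Function('o')(t) = Mul(6, Pow(Add(3, t), -1))
Function('G')(K, a) = Mul(2, Pow(Add(9, Mul(6, Pow(Add(3, K), -1))), -1))
Add(Function('G')(-8, -2), Mul(-137, -18)) = Add(Mul(Rational(2, 3), Pow(Add(11, Mul(3, -8)), -1), Add(3, -8)), Mul(-137, -18)) = Add(Mul(Rational(2, 3), Pow(Add(11, -24), -1), -5), 2466) = Add(Mul(Rational(2, 3), Pow(-13, -1), -5), 2466) = Add(Mul(Rational(2, 3), Rational(-1, 13), -5), 2466) = Add(Rational(10, 39), 2466) = Rational(96184, 39)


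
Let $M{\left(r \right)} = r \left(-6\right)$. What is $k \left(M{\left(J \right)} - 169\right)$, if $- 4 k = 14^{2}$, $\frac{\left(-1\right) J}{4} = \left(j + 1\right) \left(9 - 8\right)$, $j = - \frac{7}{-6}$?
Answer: $5733$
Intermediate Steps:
$j = \frac{7}{6}$ ($j = \left(-7\right) \left(- \frac{1}{6}\right) = \frac{7}{6} \approx 1.1667$)
$J = - \frac{26}{3}$ ($J = - 4 \left(\frac{7}{6} + 1\right) \left(9 - 8\right) = - 4 \cdot \frac{13}{6} \cdot 1 = \left(-4\right) \frac{13}{6} = - \frac{26}{3} \approx -8.6667$)
$M{\left(r \right)} = - 6 r$
$k = -49$ ($k = - \frac{14^{2}}{4} = \left(- \frac{1}{4}\right) 196 = -49$)
$k \left(M{\left(J \right)} - 169\right) = - 49 \left(\left(-6\right) \left(- \frac{26}{3}\right) - 169\right) = - 49 \left(52 - 169\right) = \left(-49\right) \left(-117\right) = 5733$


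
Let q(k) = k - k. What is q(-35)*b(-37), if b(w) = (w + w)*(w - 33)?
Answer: 0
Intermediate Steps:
q(k) = 0
b(w) = 2*w*(-33 + w) (b(w) = (2*w)*(-33 + w) = 2*w*(-33 + w))
q(-35)*b(-37) = 0*(2*(-37)*(-33 - 37)) = 0*(2*(-37)*(-70)) = 0*5180 = 0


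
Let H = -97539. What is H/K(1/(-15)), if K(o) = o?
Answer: 1463085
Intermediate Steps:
H/K(1/(-15)) = -97539/(1/(-15)) = -97539/(-1/15) = -97539*(-15) = 1463085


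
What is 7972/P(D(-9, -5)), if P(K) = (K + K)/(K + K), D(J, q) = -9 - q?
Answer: 7972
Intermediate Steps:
P(K) = 1 (P(K) = (2*K)/((2*K)) = (2*K)*(1/(2*K)) = 1)
7972/P(D(-9, -5)) = 7972/1 = 7972*1 = 7972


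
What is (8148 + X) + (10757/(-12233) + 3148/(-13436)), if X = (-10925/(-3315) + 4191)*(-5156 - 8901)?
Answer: -123539211131861972/2095622997 ≈ -5.8951e+7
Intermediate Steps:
X = -39089958626/663 (X = (-10925*(-1/3315) + 4191)*(-14057) = (2185/663 + 4191)*(-14057) = (2780818/663)*(-14057) = -39089958626/663 ≈ -5.8959e+7)
(8148 + X) + (10757/(-12233) + 3148/(-13436)) = (8148 - 39089958626/663) + (10757/(-12233) + 3148/(-13436)) = -39084556502/663 + (10757*(-1/12233) + 3148*(-1/13436)) = -39084556502/663 + (-10757/12233 - 787/3359) = -39084556502/663 - 45760134/41090647 = -123539211131861972/2095622997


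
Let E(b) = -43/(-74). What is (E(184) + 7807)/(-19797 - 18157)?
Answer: -577761/2808596 ≈ -0.20571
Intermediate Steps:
E(b) = 43/74 (E(b) = -43*(-1/74) = 43/74)
(E(184) + 7807)/(-19797 - 18157) = (43/74 + 7807)/(-19797 - 18157) = (577761/74)/(-37954) = (577761/74)*(-1/37954) = -577761/2808596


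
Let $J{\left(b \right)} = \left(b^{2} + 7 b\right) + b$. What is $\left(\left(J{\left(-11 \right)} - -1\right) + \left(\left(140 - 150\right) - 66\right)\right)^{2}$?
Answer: $1764$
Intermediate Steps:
$J{\left(b \right)} = b^{2} + 8 b$
$\left(\left(J{\left(-11 \right)} - -1\right) + \left(\left(140 - 150\right) - 66\right)\right)^{2} = \left(\left(- 11 \left(8 - 11\right) - -1\right) + \left(\left(140 - 150\right) - 66\right)\right)^{2} = \left(\left(\left(-11\right) \left(-3\right) + 1\right) - 76\right)^{2} = \left(\left(33 + 1\right) - 76\right)^{2} = \left(34 - 76\right)^{2} = \left(-42\right)^{2} = 1764$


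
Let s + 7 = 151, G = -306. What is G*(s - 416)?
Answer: 83232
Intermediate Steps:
s = 144 (s = -7 + 151 = 144)
G*(s - 416) = -306*(144 - 416) = -306*(-272) = 83232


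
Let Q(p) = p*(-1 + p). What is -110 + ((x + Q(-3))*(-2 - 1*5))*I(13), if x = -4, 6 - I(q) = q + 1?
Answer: 338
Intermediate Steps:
I(q) = 5 - q (I(q) = 6 - (q + 1) = 6 - (1 + q) = 6 + (-1 - q) = 5 - q)
-110 + ((x + Q(-3))*(-2 - 1*5))*I(13) = -110 + ((-4 - 3*(-1 - 3))*(-2 - 1*5))*(5 - 1*13) = -110 + ((-4 - 3*(-4))*(-2 - 5))*(5 - 13) = -110 + ((-4 + 12)*(-7))*(-8) = -110 + (8*(-7))*(-8) = -110 - 56*(-8) = -110 + 448 = 338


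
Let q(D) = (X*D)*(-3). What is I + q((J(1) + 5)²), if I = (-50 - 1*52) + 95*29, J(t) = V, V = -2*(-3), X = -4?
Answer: 4105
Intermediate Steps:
V = 6
J(t) = 6
I = 2653 (I = (-50 - 52) + 2755 = -102 + 2755 = 2653)
q(D) = 12*D (q(D) = -4*D*(-3) = 12*D)
I + q((J(1) + 5)²) = 2653 + 12*(6 + 5)² = 2653 + 12*11² = 2653 + 12*121 = 2653 + 1452 = 4105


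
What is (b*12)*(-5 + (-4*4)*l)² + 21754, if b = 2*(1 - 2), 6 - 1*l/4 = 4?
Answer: -402782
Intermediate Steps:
l = 8 (l = 24 - 4*4 = 24 - 16 = 8)
b = -2 (b = 2*(-1) = -2)
(b*12)*(-5 + (-4*4)*l)² + 21754 = (-2*12)*(-5 - 4*4*8)² + 21754 = -24*(-5 - 16*8)² + 21754 = -24*(-5 - 128)² + 21754 = -24*(-133)² + 21754 = -24*17689 + 21754 = -424536 + 21754 = -402782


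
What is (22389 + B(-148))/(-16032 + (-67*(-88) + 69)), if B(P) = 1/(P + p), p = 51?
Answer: -2171732/976499 ≈ -2.2240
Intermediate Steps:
B(P) = 1/(51 + P) (B(P) = 1/(P + 51) = 1/(51 + P))
(22389 + B(-148))/(-16032 + (-67*(-88) + 69)) = (22389 + 1/(51 - 148))/(-16032 + (-67*(-88) + 69)) = (22389 + 1/(-97))/(-16032 + (5896 + 69)) = (22389 - 1/97)/(-16032 + 5965) = (2171732/97)/(-10067) = (2171732/97)*(-1/10067) = -2171732/976499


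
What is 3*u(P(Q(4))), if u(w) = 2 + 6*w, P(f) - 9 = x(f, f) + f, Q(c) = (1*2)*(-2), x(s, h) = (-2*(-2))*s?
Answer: -192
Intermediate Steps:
x(s, h) = 4*s
Q(c) = -4 (Q(c) = 2*(-2) = -4)
P(f) = 9 + 5*f (P(f) = 9 + (4*f + f) = 9 + 5*f)
3*u(P(Q(4))) = 3*(2 + 6*(9 + 5*(-4))) = 3*(2 + 6*(9 - 20)) = 3*(2 + 6*(-11)) = 3*(2 - 66) = 3*(-64) = -192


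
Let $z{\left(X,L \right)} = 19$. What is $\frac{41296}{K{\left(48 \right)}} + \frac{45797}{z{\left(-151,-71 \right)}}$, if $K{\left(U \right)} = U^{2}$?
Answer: $\frac{6643807}{2736} \approx 2428.3$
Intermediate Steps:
$\frac{41296}{K{\left(48 \right)}} + \frac{45797}{z{\left(-151,-71 \right)}} = \frac{41296}{48^{2}} + \frac{45797}{19} = \frac{41296}{2304} + 45797 \cdot \frac{1}{19} = 41296 \cdot \frac{1}{2304} + \frac{45797}{19} = \frac{2581}{144} + \frac{45797}{19} = \frac{6643807}{2736}$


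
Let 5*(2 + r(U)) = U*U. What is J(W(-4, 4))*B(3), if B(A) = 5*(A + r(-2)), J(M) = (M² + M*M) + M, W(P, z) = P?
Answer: 252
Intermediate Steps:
J(M) = M + 2*M² (J(M) = (M² + M²) + M = 2*M² + M = M + 2*M²)
r(U) = -2 + U²/5 (r(U) = -2 + (U*U)/5 = -2 + U²/5)
B(A) = -6 + 5*A (B(A) = 5*(A + (-2 + (⅕)*(-2)²)) = 5*(A + (-2 + (⅕)*4)) = 5*(A + (-2 + ⅘)) = 5*(A - 6/5) = 5*(-6/5 + A) = -6 + 5*A)
J(W(-4, 4))*B(3) = (-4*(1 + 2*(-4)))*(-6 + 5*3) = (-4*(1 - 8))*(-6 + 15) = -4*(-7)*9 = 28*9 = 252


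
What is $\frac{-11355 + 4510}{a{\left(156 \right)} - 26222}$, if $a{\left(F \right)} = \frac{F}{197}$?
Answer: $\frac{1348465}{5165578} \approx 0.26105$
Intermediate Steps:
$a{\left(F \right)} = \frac{F}{197}$ ($a{\left(F \right)} = F \frac{1}{197} = \frac{F}{197}$)
$\frac{-11355 + 4510}{a{\left(156 \right)} - 26222} = \frac{-11355 + 4510}{\frac{1}{197} \cdot 156 - 26222} = - \frac{6845}{\frac{156}{197} - 26222} = - \frac{6845}{- \frac{5165578}{197}} = \left(-6845\right) \left(- \frac{197}{5165578}\right) = \frac{1348465}{5165578}$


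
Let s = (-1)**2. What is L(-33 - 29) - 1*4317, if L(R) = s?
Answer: -4316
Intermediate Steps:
s = 1
L(R) = 1
L(-33 - 29) - 1*4317 = 1 - 1*4317 = 1 - 4317 = -4316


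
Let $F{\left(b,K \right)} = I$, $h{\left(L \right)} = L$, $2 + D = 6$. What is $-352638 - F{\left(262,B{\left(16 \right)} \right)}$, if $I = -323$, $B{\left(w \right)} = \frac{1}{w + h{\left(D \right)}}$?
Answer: $-352315$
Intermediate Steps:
$D = 4$ ($D = -2 + 6 = 4$)
$B{\left(w \right)} = \frac{1}{4 + w}$ ($B{\left(w \right)} = \frac{1}{w + 4} = \frac{1}{4 + w}$)
$F{\left(b,K \right)} = -323$
$-352638 - F{\left(262,B{\left(16 \right)} \right)} = -352638 - -323 = -352638 + 323 = -352315$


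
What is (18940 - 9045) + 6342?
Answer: 16237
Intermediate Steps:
(18940 - 9045) + 6342 = 9895 + 6342 = 16237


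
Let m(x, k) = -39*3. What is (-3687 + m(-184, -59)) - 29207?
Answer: -33011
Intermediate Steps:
m(x, k) = -117
(-3687 + m(-184, -59)) - 29207 = (-3687 - 117) - 29207 = -3804 - 29207 = -33011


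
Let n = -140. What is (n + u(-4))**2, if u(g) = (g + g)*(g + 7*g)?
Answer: 13456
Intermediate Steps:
u(g) = 16*g**2 (u(g) = (2*g)*(8*g) = 16*g**2)
(n + u(-4))**2 = (-140 + 16*(-4)**2)**2 = (-140 + 16*16)**2 = (-140 + 256)**2 = 116**2 = 13456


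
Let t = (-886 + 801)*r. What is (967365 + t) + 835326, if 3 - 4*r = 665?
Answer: 3633517/2 ≈ 1.8168e+6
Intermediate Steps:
r = -331/2 (r = 3/4 - 1/4*665 = 3/4 - 665/4 = -331/2 ≈ -165.50)
t = 28135/2 (t = (-886 + 801)*(-331/2) = -85*(-331/2) = 28135/2 ≈ 14068.)
(967365 + t) + 835326 = (967365 + 28135/2) + 835326 = 1962865/2 + 835326 = 3633517/2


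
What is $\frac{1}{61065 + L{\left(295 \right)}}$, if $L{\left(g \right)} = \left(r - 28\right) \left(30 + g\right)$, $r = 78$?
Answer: $\frac{1}{77315} \approx 1.2934 \cdot 10^{-5}$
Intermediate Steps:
$L{\left(g \right)} = 1500 + 50 g$ ($L{\left(g \right)} = \left(78 - 28\right) \left(30 + g\right) = 50 \left(30 + g\right) = 1500 + 50 g$)
$\frac{1}{61065 + L{\left(295 \right)}} = \frac{1}{61065 + \left(1500 + 50 \cdot 295\right)} = \frac{1}{61065 + \left(1500 + 14750\right)} = \frac{1}{61065 + 16250} = \frac{1}{77315}$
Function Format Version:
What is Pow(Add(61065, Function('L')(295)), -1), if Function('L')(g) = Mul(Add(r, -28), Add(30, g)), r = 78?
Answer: Rational(1, 77315) ≈ 1.2934e-5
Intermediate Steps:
Function('L')(g) = Add(1500, Mul(50, g)) (Function('L')(g) = Mul(Add(78, -28), Add(30, g)) = Mul(50, Add(30, g)) = Add(1500, Mul(50, g)))
Pow(Add(61065, Function('L')(295)), -1) = Pow(Add(61065, Add(1500, Mul(50, 295))), -1) = Pow(Add(61065, Add(1500, 14750)), -1) = Pow(Add(61065, 16250), -1) = Pow(77315, -1) = Rational(1, 77315)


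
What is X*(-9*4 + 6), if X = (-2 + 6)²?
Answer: -480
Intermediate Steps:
X = 16 (X = 4² = 16)
X*(-9*4 + 6) = 16*(-9*4 + 6) = 16*(-36 + 6) = 16*(-30) = -480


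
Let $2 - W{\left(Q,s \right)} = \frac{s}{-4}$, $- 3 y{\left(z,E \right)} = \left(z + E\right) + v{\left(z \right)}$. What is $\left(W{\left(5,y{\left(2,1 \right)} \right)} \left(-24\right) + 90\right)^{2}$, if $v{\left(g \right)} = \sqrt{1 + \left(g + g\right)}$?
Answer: $2324 + 192 \sqrt{5} \approx 2753.3$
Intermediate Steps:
$v{\left(g \right)} = \sqrt{1 + 2 g}$
$y{\left(z,E \right)} = - \frac{E}{3} - \frac{z}{3} - \frac{\sqrt{1 + 2 z}}{3}$ ($y{\left(z,E \right)} = - \frac{\left(z + E\right) + \sqrt{1 + 2 z}}{3} = - \frac{\left(E + z\right) + \sqrt{1 + 2 z}}{3} = - \frac{E + z + \sqrt{1 + 2 z}}{3} = - \frac{E}{3} - \frac{z}{3} - \frac{\sqrt{1 + 2 z}}{3}$)
$W{\left(Q,s \right)} = 2 + \frac{s}{4}$ ($W{\left(Q,s \right)} = 2 - \frac{s}{-4} = 2 - s \left(- \frac{1}{4}\right) = 2 - - \frac{s}{4} = 2 + \frac{s}{4}$)
$\left(W{\left(5,y{\left(2,1 \right)} \right)} \left(-24\right) + 90\right)^{2} = \left(\left(2 + \frac{\left(- \frac{1}{3}\right) 1 - \frac{2}{3} - \frac{\sqrt{1 + 2 \cdot 2}}{3}}{4}\right) \left(-24\right) + 90\right)^{2} = \left(\left(2 + \frac{- \frac{1}{3} - \frac{2}{3} - \frac{\sqrt{1 + 4}}{3}}{4}\right) \left(-24\right) + 90\right)^{2} = \left(\left(2 + \frac{- \frac{1}{3} - \frac{2}{3} - \frac{\sqrt{5}}{3}}{4}\right) \left(-24\right) + 90\right)^{2} = \left(\left(2 + \frac{-1 - \frac{\sqrt{5}}{3}}{4}\right) \left(-24\right) + 90\right)^{2} = \left(\left(2 - \left(\frac{1}{4} + \frac{\sqrt{5}}{12}\right)\right) \left(-24\right) + 90\right)^{2} = \left(\left(\frac{7}{4} - \frac{\sqrt{5}}{12}\right) \left(-24\right) + 90\right)^{2} = \left(\left(-42 + 2 \sqrt{5}\right) + 90\right)^{2} = \left(48 + 2 \sqrt{5}\right)^{2}$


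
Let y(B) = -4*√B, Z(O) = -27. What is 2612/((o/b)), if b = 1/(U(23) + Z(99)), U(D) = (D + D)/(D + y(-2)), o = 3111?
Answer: -36800468/1101147783 - 480608*I*√2/1101147783 ≈ -0.03342 - 0.00061725*I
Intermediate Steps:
U(D) = 2*D/(D - 4*I*√2) (U(D) = (D + D)/(D - 4*I*√2) = (2*D)/(D - 4*I*√2) = 2*D/(D - 4*I*√2))
b = 1/(-27 + 46/(23 - 4*I*√2)) (b = 1/(2*23/(23 - 4*I*√2) - 27) = 1/(46/(23 - 4*I*√2) - 27) = 1/(-27 + 46/(23 - 4*I*√2)) ≈ -0.039805 - 0.0007352*I)
2612/((o/b)) = 2612/((3111/(-14089/353953 - 184*I*√2/353953))) = 2612*(-14089/1101147783 - 184*I*√2/1101147783) = -36800468/1101147783 - 480608*I*√2/1101147783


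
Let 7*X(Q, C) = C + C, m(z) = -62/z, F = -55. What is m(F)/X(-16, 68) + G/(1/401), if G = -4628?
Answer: -6940796503/3740 ≈ -1.8558e+6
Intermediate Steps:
X(Q, C) = 2*C/7 (X(Q, C) = (C + C)/7 = (2*C)/7 = 2*C/7)
m(F)/X(-16, 68) + G/(1/401) = (-62/(-55))/(((2/7)*68)) - 4628/(1/401) = (-62*(-1/55))/(136/7) - 4628/1/401 = (62/55)*(7/136) - 4628*401 = 217/3740 - 1855828 = -6940796503/3740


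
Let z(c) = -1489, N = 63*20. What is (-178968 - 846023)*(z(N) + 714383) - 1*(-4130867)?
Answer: -730705803087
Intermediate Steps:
N = 1260
(-178968 - 846023)*(z(N) + 714383) - 1*(-4130867) = (-178968 - 846023)*(-1489 + 714383) - 1*(-4130867) = -1024991*712894 + 4130867 = -730709933954 + 4130867 = -730705803087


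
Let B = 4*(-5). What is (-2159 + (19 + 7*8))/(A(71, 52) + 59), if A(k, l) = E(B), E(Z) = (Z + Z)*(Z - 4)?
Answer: -2084/1019 ≈ -2.0451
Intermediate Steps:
B = -20
E(Z) = 2*Z*(-4 + Z) (E(Z) = (2*Z)*(-4 + Z) = 2*Z*(-4 + Z))
A(k, l) = 960 (A(k, l) = 2*(-20)*(-4 - 20) = 2*(-20)*(-24) = 960)
(-2159 + (19 + 7*8))/(A(71, 52) + 59) = (-2159 + (19 + 7*8))/(960 + 59) = (-2159 + (19 + 56))/1019 = (-2159 + 75)*(1/1019) = -2084*1/1019 = -2084/1019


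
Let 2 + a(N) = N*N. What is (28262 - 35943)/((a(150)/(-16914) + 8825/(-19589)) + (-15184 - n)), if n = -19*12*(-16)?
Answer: 1272466512813/3120082695622 ≈ 0.40783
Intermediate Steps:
a(N) = -2 + N² (a(N) = -2 + N*N = -2 + N²)
n = 3648 (n = -228*(-16) = 3648)
(28262 - 35943)/((a(150)/(-16914) + 8825/(-19589)) + (-15184 - n)) = (28262 - 35943)/(((-2 + 150²)/(-16914) + 8825/(-19589)) + (-15184 - 1*3648)) = -7681/(((-2 + 22500)*(-1/16914) + 8825*(-1/19589)) + (-15184 - 3648)) = -7681/((22498*(-1/16914) - 8825/19589) - 18832) = -7681/((-11249/8457 - 8825/19589) - 18832) = -7681/(-294989686/165664173 - 18832) = -7681/(-3120082695622/165664173) = -7681*(-165664173/3120082695622) = 1272466512813/3120082695622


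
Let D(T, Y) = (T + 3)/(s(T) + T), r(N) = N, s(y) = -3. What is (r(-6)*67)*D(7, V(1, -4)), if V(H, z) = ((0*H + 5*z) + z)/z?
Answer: -1005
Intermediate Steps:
V(H, z) = 6 (V(H, z) = ((0 + 5*z) + z)/z = (5*z + z)/z = (6*z)/z = 6)
D(T, Y) = (3 + T)/(-3 + T) (D(T, Y) = (T + 3)/(-3 + T) = (3 + T)/(-3 + T))
(r(-6)*67)*D(7, V(1, -4)) = (-6*67)*((3 + 7)/(-3 + 7)) = -402*10/4 = -201*10/2 = -402*5/2 = -1005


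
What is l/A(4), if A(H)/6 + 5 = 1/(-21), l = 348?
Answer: -609/53 ≈ -11.491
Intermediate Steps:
A(H) = -212/7 (A(H) = -30 + 6/(-21) = -30 + 6*(-1/21) = -30 - 2/7 = -212/7)
l/A(4) = 348/(-212/7) = 348*(-7/212) = -609/53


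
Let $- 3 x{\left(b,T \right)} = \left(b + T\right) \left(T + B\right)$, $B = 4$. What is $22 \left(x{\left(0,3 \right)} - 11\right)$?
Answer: $-396$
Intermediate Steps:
$x{\left(b,T \right)} = - \frac{\left(4 + T\right) \left(T + b\right)}{3}$ ($x{\left(b,T \right)} = - \frac{\left(b + T\right) \left(T + 4\right)}{3} = - \frac{\left(T + b\right) \left(4 + T\right)}{3} = - \frac{\left(4 + T\right) \left(T + b\right)}{3}$)
$22 \left(x{\left(0,3 \right)} - 11\right) = 22 \left(\left(\left(- \frac{4}{3}\right) 3 - 0 - \frac{3^{2}}{3} - 1 \cdot 0\right) - 11\right) = 22 \left(\left(-4 + 0 - 3 + 0\right) - 11\right) = 22 \left(-7 - 11\right) = 22 \left(-18\right) = -396$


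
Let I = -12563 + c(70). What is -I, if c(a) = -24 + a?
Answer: 12517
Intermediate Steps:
I = -12517 (I = -12563 + (-24 + 70) = -12563 + 46 = -12517)
-I = -1*(-12517) = 12517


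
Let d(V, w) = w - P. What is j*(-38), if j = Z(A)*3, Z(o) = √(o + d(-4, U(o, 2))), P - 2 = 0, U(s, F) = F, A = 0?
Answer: 0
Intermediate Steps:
P = 2 (P = 2 + 0 = 2)
d(V, w) = -2 + w (d(V, w) = w - 1*2 = w - 2 = -2 + w)
Z(o) = √o (Z(o) = √(o + (-2 + 2)) = √(o + 0) = √o)
j = 0 (j = √0*3 = 0*3 = 0)
j*(-38) = 0*(-38) = 0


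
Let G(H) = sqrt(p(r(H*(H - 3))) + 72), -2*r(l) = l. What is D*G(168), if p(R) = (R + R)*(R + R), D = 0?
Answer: 0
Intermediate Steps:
r(l) = -l/2
p(R) = 4*R**2 (p(R) = (2*R)*(2*R) = 4*R**2)
G(H) = sqrt(72 + H**2*(-3 + H)**2) (G(H) = sqrt(4*(-H*(H - 3)/2)**2 + 72) = sqrt(4*(-H*(-3 + H)/2)**2 + 72) = sqrt(4*(H**2*(-3 + H)**2/4) + 72) = sqrt(H**2*(-3 + H)**2 + 72) = sqrt(72 + H**2*(-3 + H)**2))
D*G(168) = 0*sqrt(72 + 168**2*(-3 + 168)**2) = 0*sqrt(72 + 28224*165**2) = 0*sqrt(72 + 28224*27225) = 0*sqrt(72 + 768398400) = 0*sqrt(768398472) = 0*(6*sqrt(21344402)) = 0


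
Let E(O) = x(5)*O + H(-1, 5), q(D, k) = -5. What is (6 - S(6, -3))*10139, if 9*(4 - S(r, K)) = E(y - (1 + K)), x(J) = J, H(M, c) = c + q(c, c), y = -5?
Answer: 10139/3 ≈ 3379.7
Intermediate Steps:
H(M, c) = -5 + c (H(M, c) = c - 5 = -5 + c)
E(O) = 5*O (E(O) = 5*O + (-5 + 5) = 5*O + 0 = 5*O)
S(r, K) = 22/3 + 5*K/9 (S(r, K) = 4 - 5*(-5 - (1 + K))/9 = 4 - 5*(-5 + (-1 - K))/9 = 4 - 5*(-6 - K)/9 = 4 - (-30 - 5*K)/9 = 4 + (10/3 + 5*K/9) = 22/3 + 5*K/9)
(6 - S(6, -3))*10139 = (6 - (22/3 + (5/9)*(-3)))*10139 = (6 - (22/3 - 5/3))*10139 = (6 - 1*17/3)*10139 = (6 - 17/3)*10139 = (⅓)*10139 = 10139/3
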